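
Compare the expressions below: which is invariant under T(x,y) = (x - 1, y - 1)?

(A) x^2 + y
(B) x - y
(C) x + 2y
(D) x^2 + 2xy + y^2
B

An expression E(x,y) is invariant under T if E(T(x,y)) = E(x,y). Here T(x,y) = (x - 1, y - 1).
Substitute the transformed coordinates into each option and compare with the original:
(A) x^2 + y  ->  (x - 1)^2 + (y - 1) = x^2 - 2x + y   [differs from x^2 + y: not invariant]
(B) x - y  ->  (x - 1) - (y - 1) = x - y   [equals x - y: invariant]
(C) x + 2y  ->  (x - 1) + 2(y - 1) = x + 2y - 3   [differs from x + 2y: not invariant]
(D) x^2 + 2xy + y^2  ->  (x - 1)^2 + 2(x - 1)(y - 1) + (y - 1)^2 = x^2 + 2xy - 4x + y^2 - 4y + 4   [differs from x^2 + 2xy + y^2: not invariant]

Only option (B), x - y, is unchanged by the transformation.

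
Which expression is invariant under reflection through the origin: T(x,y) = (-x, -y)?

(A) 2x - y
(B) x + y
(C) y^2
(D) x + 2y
C

The map is reflection through the origin: T(x,y) = (-x, -y).
Substitute the transformed coordinates into each option and compare with the original:
(A) 2x - y  ->  2(-x) - (-y) = -2x + y   [differs from 2x - y: not invariant]
(B) x + y  ->  (-x) + (-y) = -x - y   [differs from x + y: not invariant]
(C) y^2  ->  (-y)^2 = y^2   [equals y^2: invariant]
(D) x + 2y  ->  (-x) + 2(-y) = -x - 2y   [differs from x + 2y: not invariant]

Only option (C), y^2, is unchanged by the transformation.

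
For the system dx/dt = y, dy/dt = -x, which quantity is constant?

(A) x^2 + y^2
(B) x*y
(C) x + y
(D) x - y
A

A first integral I satisfies dI/dt = 0 along every solution. Differentiate each option and use the equation of motion:
(A) d/dt[x^2 + y^2] = 2x*dx/dt + 2y*dy/dt = 2x*y + 2y*(-x) = 0
(B) d/dt[x*y] = (dx/dt)y + x(dy/dt) = y^2 - x^2, not identically 0
(C) d/dt[x + y] = y + (-x) = y - x, not identically 0
(D) d/dt[x - y] = y - (-x) = x + y, not identically 0

Only (A) has zero time-derivative. So x^2 + y^2 (the squared radius; trajectories are circles) is the conserved quantity.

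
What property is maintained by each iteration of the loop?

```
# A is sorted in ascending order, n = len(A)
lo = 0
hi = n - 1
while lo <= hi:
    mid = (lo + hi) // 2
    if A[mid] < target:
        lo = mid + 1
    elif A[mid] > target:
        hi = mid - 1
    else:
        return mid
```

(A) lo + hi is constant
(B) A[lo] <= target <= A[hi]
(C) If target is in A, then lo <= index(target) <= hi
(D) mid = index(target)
C

A loop invariant must hold before the first iteration and be re-established by every execution of the body.

(C) If target is in A, then lo <= index(target) <= hi: Before the loop [lo, hi] = [0, n-1] covers every index. When A[mid] < target, sortedness puts target strictly to the right of mid, so setting lo = mid + 1 keeps index(target) in [lo, hi]; symmetrically for hi = mid - 1. Hence 'if target is in A then lo <= index(target) <= hi' holds after every iteration, and when lo > hi it proves target is absent.

The other options fail:
(A) lo + hi is constant: each iteration moves exactly one of lo, hi, so lo + hi changes (e.g. 0 + (n-1) becomes (mid+1) + (n-1)).
(B) A[lo] <= target <= A[hi]: fails when target is not in A (e.g. target < A[0] already violates it before the loop), so it is not maintained in general.
(D) mid = index(target): mid is just the current probe; it equals index(target) only on the iteration that returns.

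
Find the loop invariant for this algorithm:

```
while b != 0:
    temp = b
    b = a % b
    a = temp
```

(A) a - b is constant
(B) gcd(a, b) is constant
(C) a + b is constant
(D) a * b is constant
B

A loop invariant must hold before the first iteration and be re-established by every execution of the body.

(B) gcd(a, b) is constant: One iteration replaces (a, b) by (b, a mod b). Since a mod b = a - q*b for an integer q, any common divisor of a and b divides b and a mod b, and conversely; hence gcd(b, a mod b) = gcd(a, b). For instance (22, 12) -> (12, 10) keeps gcd = 2. At exit b = 0 and a = gcd of the original inputs.

The other options fail:
(A) a - b is constant: e.g. (a, b) = (22, 12) -> (12, 10): the difference goes from 10 to 2.
(C) a + b is constant: e.g. (a, b) = (22, 12) -> (12, 10): the sum goes from 34 to 22.
(D) a * b is constant: e.g. (a, b) = (22, 12) -> (12, 10): the product goes from 264 to 120.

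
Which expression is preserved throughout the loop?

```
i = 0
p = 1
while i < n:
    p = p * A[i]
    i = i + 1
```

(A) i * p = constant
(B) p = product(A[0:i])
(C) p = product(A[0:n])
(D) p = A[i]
B

A loop invariant must hold before the first iteration and be re-established by every execution of the body.

(B) p = product(A[0:i]): Initially i = 0 and p = 1 = product of the empty slice A[0:0]. If p = product(A[0:i]) holds at the top of an iteration, the body sets p to product(A[0:i]) * A[i] = product(A[0:i+1]) and then i to i+1, so the property is restored. At exit i = n, giving p = product(A[0:n]).

The other options fail:
(A) i * p = constant: initially i * p = 0, but after one iteration it is 1 * A[0], which is nonzero in general.
(C) p = product(A[0:n]): false before the loop (p = 1, not the full product) -- it only becomes true at exit.
(D) p = A[i]: after the first iteration p = A[0] but i = 1; in general p is a product of several elements, not a single one.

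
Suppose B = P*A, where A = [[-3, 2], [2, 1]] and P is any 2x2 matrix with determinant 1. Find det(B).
-7

By the multiplicative property of determinants, det(B) = det(P*A) = det(P) * det(A) = det(A),
so the determinant is invariant under multiplication by any determinant-1 matrix; we just need det(A).

det(A) = (-3)(1) - (2)(2) = -3 - 4 = -7

Therefore det(B) = 1 * (-7) = -7.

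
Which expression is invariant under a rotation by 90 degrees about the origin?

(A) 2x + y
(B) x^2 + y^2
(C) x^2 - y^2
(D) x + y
B

A rotation by 90 degrees sends (x, y) to (-y, x).
Substitute the transformed coordinates into each option and compare with the original:
(A) 2x + y  ->  2(-y) + (x) = x - 2y   [differs from 2x + y: not invariant]
(B) x^2 + y^2  ->  (-y)^2 + (x)^2 = x^2 + y^2   [equals x^2 + y^2: invariant]
(C) x^2 - y^2  ->  (-y)^2 - (x)^2 = -x^2 + y^2   [differs from x^2 - y^2: not invariant]
(D) x + y  ->  (-y) + (x) = x - y   [differs from x + y: not invariant]

Only option (B), x^2 + y^2, is unchanged by the transformation.
Geometrically, x^2 + y^2 is the squared distance from the origin, which every rotation about the origin preserves.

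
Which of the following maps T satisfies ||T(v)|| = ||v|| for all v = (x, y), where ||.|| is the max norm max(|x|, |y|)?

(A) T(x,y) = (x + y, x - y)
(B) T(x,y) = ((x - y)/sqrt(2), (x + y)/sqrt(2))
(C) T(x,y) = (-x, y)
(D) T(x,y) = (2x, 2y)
C

A transformation preserves a norm if ||T(v)|| = ||v|| for every v; a single vector where the norm changes rules an option out.

(A) T(x,y) = (x + y, x - y): v = (1, 1) has norm max(|1|, |1|) = 1, but T(v) = (2, 0) has norm 2 -- not preserved.
(B) T(x,y) = ((x - y)/sqrt(2), (x + y)/sqrt(2)): v = (1, 0) has norm max(|1|, |0|) = 1, but T(v) = (sqrt(2)/2, sqrt(2)/2) has norm sqrt(2)/2 -- not preserved.
(C) T(x,y) = (-x, y): preserves the norm -- it only permutes the coordinates and/or flips signs, which leaves max(|x|, |y|) unchanged.
(D) T(x,y) = (2x, 2y): v = (1, 0) has norm max(|1|, |0|) = 1, but T(v) = (2, 0) has norm 2 -- not preserved.

Therefore the answer is (C).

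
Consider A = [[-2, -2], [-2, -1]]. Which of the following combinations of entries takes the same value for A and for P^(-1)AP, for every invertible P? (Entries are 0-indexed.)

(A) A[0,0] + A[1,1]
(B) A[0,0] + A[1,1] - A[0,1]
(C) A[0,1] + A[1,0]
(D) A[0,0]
A

A[0,0] + A[1,1] is the trace of A. By the cyclic property of the trace, tr(P^(-1)AP) = tr(APP^(-1)) = tr(A), so it is the same for every matrix similar to A.

The other combinations are not similarity invariants. For example, take P = [[1, 1], [1, 2]] (det P = 1), so P^(-1) = [[2, -1], [-1, 1]] and
B = P^(-1)AP = [[-5, -8], [1, 2]].
Evaluating each option on A and on B:
(A) A[0,0] + A[1,1]: -3 for A, -3 for B -> unchanged
(B) A[0,0] + A[1,1] - A[0,1]: -1 for A, 5 for B -> changes
(C) A[0,1] + A[1,0]: -4 for A, -7 for B -> changes
(D) A[0,0]: -2 for A, -5 for B -> changes

Only (A) A[0,0] + A[1,1] = -3 survives (and it does so for every P, not just this one), so it is the invariant.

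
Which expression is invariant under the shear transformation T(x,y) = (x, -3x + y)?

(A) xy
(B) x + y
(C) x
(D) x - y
C

Under the shear T(x,y) = (x, -3x + y):
Substitute the transformed coordinates into each option and compare with the original:
(A) xy  ->  (x)(-3x + y) = -3x^2 + xy   [differs from xy: not invariant]
(B) x + y  ->  (x) + (-3x + y) = -2x + y   [differs from x + y: not invariant]
(C) x  ->  (x) = x   [equals x: invariant]
(D) x - y  ->  (x) - (-3x + y) = 4x - y   [differs from x - y: not invariant]

Only option (C), x, is unchanged by the transformation.
A vertical shear moves points parallel to the y-axis, so the x-coordinate (and any function of x alone) is unchanged.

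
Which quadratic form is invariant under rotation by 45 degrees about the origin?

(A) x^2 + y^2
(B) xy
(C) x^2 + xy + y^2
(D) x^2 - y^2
A

Rotation by 45 degrees sends (x, y) to (sqrt(2)x/2 - sqrt(2)y/2, sqrt(2)x/2 + sqrt(2)y/2).
Substitute the transformed coordinates into each option and compare with the original:
(A) x^2 + y^2  ->  (sqrt(2)x/2 - sqrt(2)y/2)^2 + (sqrt(2)x/2 + sqrt(2)y/2)^2 = x^2 + y^2   [equals x^2 + y^2: invariant]
(B) xy  ->  (sqrt(2)x/2 - sqrt(2)y/2)(sqrt(2)x/2 + sqrt(2)y/2) = x^2/2 - y^2/2   [differs from xy: not invariant]
(C) x^2 + xy + y^2  ->  (sqrt(2)x/2 - sqrt(2)y/2)^2 + (sqrt(2)x/2 - sqrt(2)y/2)(sqrt(2)x/2 + sqrt(2)y/2) + (sqrt(2)x/2 + sqrt(2)y/2)^2 = 3x^2/2 + y^2/2   [differs from x^2 + xy + y^2: not invariant]
(D) x^2 - y^2  ->  (sqrt(2)x/2 - sqrt(2)y/2)^2 - (sqrt(2)x/2 + sqrt(2)y/2)^2 = -2xy   [differs from x^2 - y^2: not invariant]

Only option (A), x^2 + y^2, is unchanged by the transformation.
x^2 + y^2 is the squared distance from the origin, which rotations preserve.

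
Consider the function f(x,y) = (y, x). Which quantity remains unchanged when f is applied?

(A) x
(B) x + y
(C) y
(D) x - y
B

For f(x,y) = (y, x):
After applying f: x' = y, y' = x. So x' + y' = y + x = x + y.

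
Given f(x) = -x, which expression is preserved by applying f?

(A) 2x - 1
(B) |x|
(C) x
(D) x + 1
B

For f(x) = -x:
Applying f replaces x by -x. Since |-x| = |x|, the absolute value is unchanged by f, whereas x -> -x, 2x - 1 -> -2x - 1 and x + 1 -> -x + 1 all change.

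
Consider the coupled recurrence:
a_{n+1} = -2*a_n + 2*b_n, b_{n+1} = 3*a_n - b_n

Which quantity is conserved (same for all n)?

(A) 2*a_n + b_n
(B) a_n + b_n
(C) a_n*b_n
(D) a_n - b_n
B

Replace a_n by a_{n+1} = -2*a_n + 2*b_n and b_n by b_{n+1} = 3*a_n - b_n in each option and simplify:
(A) 2*a_n + b_n  ->  2*(-2*a_n + 2*b_n) + (3*a_n - b_n) = -a_n + 3*b_n   [not conserved]
(B) a_n + b_n  ->  (-2*a_n + 2*b_n) + (3*a_n - b_n) = a_n + b_n   [conserved]
(C) a_n*b_n  ->  (-2*a_n + 2*b_n)*(3*a_n - b_n) = -6*a_n^2 + 8*a_n*b_n - 2*b_n^2   [not conserved]
(D) a_n - b_n  ->  (-2*a_n + 2*b_n) - (3*a_n - b_n) = -5*a_n + 3*b_n   [not conserved]

Only (B) a_n + b_n returns to itself after one step, so it is the conserved quantity.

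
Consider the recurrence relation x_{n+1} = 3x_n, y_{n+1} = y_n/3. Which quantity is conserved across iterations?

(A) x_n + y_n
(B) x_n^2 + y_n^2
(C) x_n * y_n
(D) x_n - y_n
C

For the recurrence x_{n+1} = 3x_n, y_{n+1} = y_n/3:

x_{n+1} * y_{n+1} = (3x_n) * (y_n/3) = x_n * y_n
The product is conserved.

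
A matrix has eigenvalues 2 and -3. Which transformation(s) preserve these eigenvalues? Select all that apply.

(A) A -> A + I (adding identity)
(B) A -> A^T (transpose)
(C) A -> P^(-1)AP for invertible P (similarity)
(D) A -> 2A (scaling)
B and C

Eigenvalues are preserved by:
1. Similarity transformations: A -> P^(-1)AP (same characteristic polynomial)
2. Transpose: A^T has the same eigenvalues as A

Eigenvalues are NOT preserved by:
- Adding identity: eigenvalues become 2+1, -3+1
- Scaling: eigenvalues become 4, -6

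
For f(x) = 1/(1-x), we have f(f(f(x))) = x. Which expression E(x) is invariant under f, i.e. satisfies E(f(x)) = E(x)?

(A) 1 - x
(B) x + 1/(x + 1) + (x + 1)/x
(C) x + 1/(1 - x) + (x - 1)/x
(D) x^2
C

Replace x by f(x) = 1/(1 - x) in each option and simplify. As a quick numerical cross-check, also compare E(4) with E(f(4)) = E(-1/3).

(A) 1 - x  ->  1 - (1/(1 - x)) = x/(x - 1); check: E(4) = -3 but E(-1/3) = 4/3.   [not invariant]
(B) x + 1/(x + 1) + (x + 1)/x  ->  (1/(1 - x)) + 1/((1/(1 - x)) + 1) + ((1/(1 - x)) + 1)/(1/(1 - x)) = (-x^3 + 6x^2 - 11x + 7)/(x^2 - 3x + 2); check: E(4) = 109/20 but E(-1/3) = -5/6.   [not invariant]
(C) x + 1/(1 - x) + (x - 1)/x  ->  (1/(1 - x)) + 1/(1 - (1/(1 - x))) + ((1/(1 - x)) - 1)/(1/(1 - x)), which simplifies back to x + 1/(1 - x) + (x - 1)/x; check: E(4) = 53/12, E(-1/3) = 53/12.   [invariant]
(D) x^2  ->  (1/(1 - x))^2 = (x - 1)^(-2); check: E(4) = 16 but E(-1/3) = 1/9.   [not invariant]

Only (C) is unchanged. Indeed f(f(x)) = 1/(1 - 1/(1-x)) = (1-x)/(-x) = (x-1)/x, so E(x) = x + f(x) + f(f(x)) is the sum over the whole 3-cycle; applying f just permutes the three terms cyclically (x -> f(x) -> f(f(x)) -> x), leaving the sum unchanged.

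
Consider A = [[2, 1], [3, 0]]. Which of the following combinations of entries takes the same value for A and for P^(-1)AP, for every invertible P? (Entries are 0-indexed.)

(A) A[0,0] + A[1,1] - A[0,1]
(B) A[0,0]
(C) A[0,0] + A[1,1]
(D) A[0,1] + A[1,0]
C

A[0,0] + A[1,1] is the trace of A. By the cyclic property of the trace, tr(P^(-1)AP) = tr(APP^(-1)) = tr(A), so it is the same for every matrix similar to A.

The other combinations are not similarity invariants. For example, take P = [[2, 1], [1, 1]] (det P = 1), so P^(-1) = [[1, -1], [-1, 2]] and
B = P^(-1)AP = [[-1, 0], [7, 3]].
Evaluating each option on A and on B:
(A) A[0,0] + A[1,1] - A[0,1]: 1 for A, 2 for B -> changes
(B) A[0,0]: 2 for A, -1 for B -> changes
(C) A[0,0] + A[1,1]: 2 for A, 2 for B -> unchanged
(D) A[0,1] + A[1,0]: 4 for A, 7 for B -> changes

Only (C) A[0,0] + A[1,1] = 2 survives (and it does so for every P, not just this one), so it is the invariant.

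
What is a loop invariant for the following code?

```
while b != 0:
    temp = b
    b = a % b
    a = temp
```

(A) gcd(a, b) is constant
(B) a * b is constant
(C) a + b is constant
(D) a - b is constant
A

A loop invariant must hold before the first iteration and be re-established by every execution of the body.

(A) gcd(a, b) is constant: One iteration replaces (a, b) by (b, a mod b). Since a mod b = a - q*b for an integer q, any common divisor of a and b divides b and a mod b, and conversely; hence gcd(b, a mod b) = gcd(a, b). For instance (38, 7) -> (7, 3) keeps gcd = 1. At exit b = 0 and a = gcd of the original inputs.

The other options fail:
(B) a * b is constant: e.g. (a, b) = (38, 7) -> (7, 3): the product goes from 266 to 21.
(C) a + b is constant: e.g. (a, b) = (38, 7) -> (7, 3): the sum goes from 45 to 10.
(D) a - b is constant: e.g. (a, b) = (38, 7) -> (7, 3): the difference goes from 31 to 4.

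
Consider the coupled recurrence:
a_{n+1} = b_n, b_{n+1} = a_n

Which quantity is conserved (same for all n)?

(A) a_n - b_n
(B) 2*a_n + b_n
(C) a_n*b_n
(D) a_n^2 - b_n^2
C

Replace a_n by a_{n+1} = b_n and b_n by b_{n+1} = a_n in each option and simplify:
(A) a_n - b_n  ->  (b_n) - (a_n) = -a_n + b_n   [not conserved]
(B) 2*a_n + b_n  ->  2*(b_n) + (a_n) = a_n + 2*b_n   [not conserved]
(C) a_n*b_n  ->  (b_n)*(a_n) = a_n*b_n   [conserved]
(D) a_n^2 - b_n^2  ->  (b_n)^2 - (a_n)^2 = -a_n^2 + b_n^2   [not conserved]

Only (C) a_n*b_n returns to itself after one step, so it is the conserved quantity.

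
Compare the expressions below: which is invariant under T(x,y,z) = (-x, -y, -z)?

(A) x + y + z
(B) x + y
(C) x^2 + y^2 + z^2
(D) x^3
C

Apply T(x,y,z) = (-x, -y, -z) to each option, i.e. replace (x, y, z) by the transformed coordinates.
Substitute the transformed coordinates into each option and compare with the original:
(A) x + y + z  ->  (-x) + (-y) + (-z) = -x - y - z   [differs from x + y + z: not invariant]
(B) x + y  ->  (-x) + (-y) = -x - y   [differs from x + y: not invariant]
(C) x^2 + y^2 + z^2  ->  (-x)^2 + (-y)^2 + (-z)^2 = x^2 + y^2 + z^2   [equals x^2 + y^2 + z^2: invariant]
(D) x^3  ->  (-x)^3 = -x^3   [differs from x^3: not invariant]

Only option (C), x^2 + y^2 + z^2, is unchanged by the transformation.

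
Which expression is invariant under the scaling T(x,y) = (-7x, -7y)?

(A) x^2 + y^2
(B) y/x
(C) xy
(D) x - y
B

Under the uniform scaling T(x,y) = (-7x, -7y):
Substitute the transformed coordinates into each option and compare with the original:
(A) x^2 + y^2  ->  (-7x)^2 + (-7y)^2 = 49x^2 + 49y^2   [differs from x^2 + y^2: not invariant]
(B) y/x  ->  (-7y)/(-7x) = y/x   [equals y/x: invariant]
(C) xy  ->  (-7x)(-7y) = 49xy   [differs from xy: not invariant]
(D) x - y  ->  (-7x) - (-7y) = -7x + 7y   [differs from x - y: not invariant]

Only option (B), y/x, is unchanged by the transformation.
The common factor -7 cancels in a ratio of coordinates, while sums, products and sums of squares pick up factors of -7 or 49.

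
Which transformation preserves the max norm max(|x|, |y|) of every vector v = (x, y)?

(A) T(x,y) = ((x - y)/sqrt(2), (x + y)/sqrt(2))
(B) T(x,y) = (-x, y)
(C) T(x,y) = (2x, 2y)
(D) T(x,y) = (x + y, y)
B

A transformation preserves a norm if ||T(v)|| = ||v|| for every v; a single vector where the norm changes rules an option out.

(A) T(x,y) = ((x - y)/sqrt(2), (x + y)/sqrt(2)): v = (1, 0) has norm max(|1|, |0|) = 1, but T(v) = (sqrt(2)/2, sqrt(2)/2) has norm sqrt(2)/2 -- not preserved.
(B) T(x,y) = (-x, y): preserves the norm -- it only permutes the coordinates and/or flips signs, which leaves max(|x|, |y|) unchanged.
(C) T(x,y) = (2x, 2y): v = (1, 0) has norm max(|1|, |0|) = 1, but T(v) = (2, 0) has norm 2 -- not preserved.
(D) T(x,y) = (x + y, y): v = (1, 1) has norm max(|1|, |1|) = 1, but T(v) = (2, 1) has norm 2 -- not preserved.

Therefore the answer is (B).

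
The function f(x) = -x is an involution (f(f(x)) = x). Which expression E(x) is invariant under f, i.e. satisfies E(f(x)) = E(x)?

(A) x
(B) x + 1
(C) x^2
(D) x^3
C

Replace x by f(x) = -x in each option and simplify. As a quick numerical cross-check, also compare E(4) with E(f(4)) = E(-4).

(A) x  ->  (-x) = -x; check: E(4) = 4 but E(-4) = -4.   [not invariant]
(B) x + 1  ->  (-x) + 1 = 1 - x; check: E(4) = 5 but E(-4) = -3.   [not invariant]
(C) x^2  ->  (-x)^2, which simplifies back to x^2; check: E(4) = 16, E(-4) = 16.   [invariant]
(D) x^3  ->  (-x)^3 = -x^3; check: E(4) = 64 but E(-4) = -64.   [not invariant]

Only (C) is unchanged. E is symmetric under swapping x with f(x) = -x, which is exactly what an involution does.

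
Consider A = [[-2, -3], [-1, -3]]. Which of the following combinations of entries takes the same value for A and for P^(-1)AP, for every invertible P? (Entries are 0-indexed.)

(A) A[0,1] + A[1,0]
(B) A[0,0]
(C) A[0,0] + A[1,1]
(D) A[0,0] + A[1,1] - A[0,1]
C

A[0,0] + A[1,1] is the trace of A. By the cyclic property of the trace, tr(P^(-1)AP) = tr(APP^(-1)) = tr(A), so it is the same for every matrix similar to A.

The other combinations are not similarity invariants. For example, take P = [[1, 1], [1, 2]] (det P = 1), so P^(-1) = [[2, -1], [-1, 1]] and
B = P^(-1)AP = [[-6, -9], [1, 1]].
Evaluating each option on A and on B:
(A) A[0,1] + A[1,0]: -4 for A, -8 for B -> changes
(B) A[0,0]: -2 for A, -6 for B -> changes
(C) A[0,0] + A[1,1]: -5 for A, -5 for B -> unchanged
(D) A[0,0] + A[1,1] - A[0,1]: -2 for A, 4 for B -> changes

Only (C) A[0,0] + A[1,1] = -5 survives (and it does so for every P, not just this one), so it is the invariant.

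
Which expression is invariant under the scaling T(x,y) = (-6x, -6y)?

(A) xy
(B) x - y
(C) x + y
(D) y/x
D

Under the uniform scaling T(x,y) = (-6x, -6y):
Substitute the transformed coordinates into each option and compare with the original:
(A) xy  ->  (-6x)(-6y) = 36xy   [differs from xy: not invariant]
(B) x - y  ->  (-6x) - (-6y) = -6x + 6y   [differs from x - y: not invariant]
(C) x + y  ->  (-6x) + (-6y) = -6x - 6y   [differs from x + y: not invariant]
(D) y/x  ->  (-6y)/(-6x) = y/x   [equals y/x: invariant]

Only option (D), y/x, is unchanged by the transformation.
The common factor -6 cancels in a ratio of coordinates, while sums, products and sums of squares pick up factors of -6 or 36.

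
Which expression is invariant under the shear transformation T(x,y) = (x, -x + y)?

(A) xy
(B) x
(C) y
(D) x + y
B

Under the shear T(x,y) = (x, -x + y):
Substitute the transformed coordinates into each option and compare with the original:
(A) xy  ->  (x)(-x + y) = -x^2 + xy   [differs from xy: not invariant]
(B) x  ->  (x) = x   [equals x: invariant]
(C) y  ->  (-x + y) = -x + y   [differs from y: not invariant]
(D) x + y  ->  (x) + (-x + y) = y   [differs from x + y: not invariant]

Only option (B), x, is unchanged by the transformation.
A vertical shear moves points parallel to the y-axis, so the x-coordinate (and any function of x alone) is unchanged.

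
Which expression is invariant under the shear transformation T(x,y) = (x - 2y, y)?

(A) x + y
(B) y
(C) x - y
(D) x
B

Under the shear T(x,y) = (x - 2y, y):
Substitute the transformed coordinates into each option and compare with the original:
(A) x + y  ->  (x - 2y) + (y) = x - y   [differs from x + y: not invariant]
(B) y  ->  (y) = y   [equals y: invariant]
(C) x - y  ->  (x - 2y) - (y) = x - 3y   [differs from x - y: not invariant]
(D) x  ->  (x - 2y) = x - 2y   [differs from x: not invariant]

Only option (B), y, is unchanged by the transformation.
A horizontal shear moves points parallel to the x-axis, so the y-coordinate (and any function of y alone) is unchanged.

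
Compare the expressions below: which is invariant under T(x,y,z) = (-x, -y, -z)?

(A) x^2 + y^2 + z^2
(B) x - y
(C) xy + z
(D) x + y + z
A

Apply T(x,y,z) = (-x, -y, -z) to each option, i.e. replace (x, y, z) by the transformed coordinates.
Substitute the transformed coordinates into each option and compare with the original:
(A) x^2 + y^2 + z^2  ->  (-x)^2 + (-y)^2 + (-z)^2 = x^2 + y^2 + z^2   [equals x^2 + y^2 + z^2: invariant]
(B) x - y  ->  (-x) - (-y) = -x + y   [differs from x - y: not invariant]
(C) xy + z  ->  (-x)(-y) + (-z) = xy - z   [differs from xy + z: not invariant]
(D) x + y + z  ->  (-x) + (-y) + (-z) = -x - y - z   [differs from x + y + z: not invariant]

Only option (A), x^2 + y^2 + z^2, is unchanged by the transformation.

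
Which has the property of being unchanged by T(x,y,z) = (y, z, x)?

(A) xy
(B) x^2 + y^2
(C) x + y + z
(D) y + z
C

Apply T(x,y,z) = (y, z, x) to each option, i.e. replace (x, y, z) by the transformed coordinates.
Substitute the transformed coordinates into each option and compare with the original:
(A) xy  ->  (y)(z) = yz   [differs from xy: not invariant]
(B) x^2 + y^2  ->  (y)^2 + (z)^2 = y^2 + z^2   [differs from x^2 + y^2: not invariant]
(C) x + y + z  ->  (y) + (z) + (x) = x + y + z   [equals x + y + z: invariant]
(D) y + z  ->  (z) + (x) = x + z   [differs from y + z: not invariant]

Only option (C), x + y + z, is unchanged by the transformation.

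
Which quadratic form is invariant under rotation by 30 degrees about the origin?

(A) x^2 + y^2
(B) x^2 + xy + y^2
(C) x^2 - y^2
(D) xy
A

Rotation by 30 degrees sends (x, y) to (sqrt(3)x/2 - y/2, x/2 + sqrt(3)y/2).
Substitute the transformed coordinates into each option and compare with the original:
(A) x^2 + y^2  ->  (sqrt(3)x/2 - y/2)^2 + (x/2 + sqrt(3)y/2)^2 = x^2 + y^2   [equals x^2 + y^2: invariant]
(B) x^2 + xy + y^2  ->  (sqrt(3)x/2 - y/2)^2 + (sqrt(3)x/2 - y/2)(x/2 + sqrt(3)y/2) + (x/2 + sqrt(3)y/2)^2 = sqrt(3)x^2/4 + x^2 + xy/2 - sqrt(3)y^2/4 + y^2   [differs from x^2 + xy + y^2: not invariant]
(C) x^2 - y^2  ->  (sqrt(3)x/2 - y/2)^2 - (x/2 + sqrt(3)y/2)^2 = x^2/2 - sqrt(3)xy - y^2/2   [differs from x^2 - y^2: not invariant]
(D) xy  ->  (sqrt(3)x/2 - y/2)(x/2 + sqrt(3)y/2) = sqrt(3)x^2/4 + xy/2 - sqrt(3)y^2/4   [differs from xy: not invariant]

Only option (A), x^2 + y^2, is unchanged by the transformation.
x^2 + y^2 is the squared distance from the origin, which rotations preserve.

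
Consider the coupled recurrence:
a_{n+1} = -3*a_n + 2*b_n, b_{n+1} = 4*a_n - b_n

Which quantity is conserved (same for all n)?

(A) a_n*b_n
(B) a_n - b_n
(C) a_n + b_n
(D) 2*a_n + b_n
C

Replace a_n by a_{n+1} = -3*a_n + 2*b_n and b_n by b_{n+1} = 4*a_n - b_n in each option and simplify:
(A) a_n*b_n  ->  (-3*a_n + 2*b_n)*(4*a_n - b_n) = -12*a_n^2 + 11*a_n*b_n - 2*b_n^2   [not conserved]
(B) a_n - b_n  ->  (-3*a_n + 2*b_n) - (4*a_n - b_n) = -7*a_n + 3*b_n   [not conserved]
(C) a_n + b_n  ->  (-3*a_n + 2*b_n) + (4*a_n - b_n) = a_n + b_n   [conserved]
(D) 2*a_n + b_n  ->  2*(-3*a_n + 2*b_n) + (4*a_n - b_n) = -2*a_n + 3*b_n   [not conserved]

Only (C) a_n + b_n returns to itself after one step, so it is the conserved quantity.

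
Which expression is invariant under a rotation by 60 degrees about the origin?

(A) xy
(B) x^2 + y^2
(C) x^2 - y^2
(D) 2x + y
B

A rotation by 60 degrees sends (x, y) to (x/2 - sqrt(3)y/2, sqrt(3)x/2 + y/2).
Substitute the transformed coordinates into each option and compare with the original:
(A) xy  ->  (x/2 - sqrt(3)y/2)(sqrt(3)x/2 + y/2) = sqrt(3)x^2/4 - xy/2 - sqrt(3)y^2/4   [differs from xy: not invariant]
(B) x^2 + y^2  ->  (x/2 - sqrt(3)y/2)^2 + (sqrt(3)x/2 + y/2)^2 = x^2 + y^2   [equals x^2 + y^2: invariant]
(C) x^2 - y^2  ->  (x/2 - sqrt(3)y/2)^2 - (sqrt(3)x/2 + y/2)^2 = -x^2/2 - sqrt(3)xy + y^2/2   [differs from x^2 - y^2: not invariant]
(D) 2x + y  ->  2(x/2 - sqrt(3)y/2) + (sqrt(3)x/2 + y/2) = sqrt(3)x/2 + x - sqrt(3)y + y/2   [differs from 2x + y: not invariant]

Only option (B), x^2 + y^2, is unchanged by the transformation.
Geometrically, x^2 + y^2 is the squared distance from the origin, which every rotation about the origin preserves.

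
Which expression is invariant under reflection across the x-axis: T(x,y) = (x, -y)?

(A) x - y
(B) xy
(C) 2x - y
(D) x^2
D

The map is reflection across the x-axis: T(x,y) = (x, -y).
Substitute the transformed coordinates into each option and compare with the original:
(A) x - y  ->  (x) - (-y) = x + y   [differs from x - y: not invariant]
(B) xy  ->  (x)(-y) = -xy   [differs from xy: not invariant]
(C) 2x - y  ->  2(x) - (-y) = 2x + y   [differs from 2x - y: not invariant]
(D) x^2  ->  (x)^2 = x^2   [equals x^2: invariant]

Only option (D), x^2, is unchanged by the transformation.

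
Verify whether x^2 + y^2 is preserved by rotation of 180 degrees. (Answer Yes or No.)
Yes

Applying rotation by 180 degrees: x' = x*cos(180 degrees) - y*sin(180 degrees) = -x, y' = x*sin(180 degrees) + y*cos(180 degrees) = -y

Substituting into x^2 + y^2:
(-x)^2 + (-y)^2
= x^2 + y^2

This equals the original expression x^2 + y^2, so it IS invariant.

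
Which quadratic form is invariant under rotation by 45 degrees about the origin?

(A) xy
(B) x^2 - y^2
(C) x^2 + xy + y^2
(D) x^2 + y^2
D

Rotation by 45 degrees sends (x, y) to (sqrt(2)x/2 - sqrt(2)y/2, sqrt(2)x/2 + sqrt(2)y/2).
Substitute the transformed coordinates into each option and compare with the original:
(A) xy  ->  (sqrt(2)x/2 - sqrt(2)y/2)(sqrt(2)x/2 + sqrt(2)y/2) = x^2/2 - y^2/2   [differs from xy: not invariant]
(B) x^2 - y^2  ->  (sqrt(2)x/2 - sqrt(2)y/2)^2 - (sqrt(2)x/2 + sqrt(2)y/2)^2 = -2xy   [differs from x^2 - y^2: not invariant]
(C) x^2 + xy + y^2  ->  (sqrt(2)x/2 - sqrt(2)y/2)^2 + (sqrt(2)x/2 - sqrt(2)y/2)(sqrt(2)x/2 + sqrt(2)y/2) + (sqrt(2)x/2 + sqrt(2)y/2)^2 = 3x^2/2 + y^2/2   [differs from x^2 + xy + y^2: not invariant]
(D) x^2 + y^2  ->  (sqrt(2)x/2 - sqrt(2)y/2)^2 + (sqrt(2)x/2 + sqrt(2)y/2)^2 = x^2 + y^2   [equals x^2 + y^2: invariant]

Only option (D), x^2 + y^2, is unchanged by the transformation.
x^2 + y^2 is the squared distance from the origin, which rotations preserve.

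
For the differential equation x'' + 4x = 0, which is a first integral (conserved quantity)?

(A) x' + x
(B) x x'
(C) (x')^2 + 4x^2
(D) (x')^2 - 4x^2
C

A first integral I satisfies dI/dt = 0 along every solution. Differentiate each option and use the equation of motion:
(A) d/dt[x' + x] = x'' + x' = -4x + x', not identically 0
(B) d/dt[x x'] = (x')^2 + x x'' = (x')^2 - 4x^2, not identically 0
(C) d/dt[(x')^2 + 4x^2] = 2x'x'' + 8x x' = 2x'(-4x) + 8x x' = 0
(D) d/dt[(x')^2 - 4x^2] = 2x'x'' - 8x x' = -16x x', not identically 0

Only (C) has zero time-derivative. So the energy-like quantity (x')^2 + 4x^2 is the first integral.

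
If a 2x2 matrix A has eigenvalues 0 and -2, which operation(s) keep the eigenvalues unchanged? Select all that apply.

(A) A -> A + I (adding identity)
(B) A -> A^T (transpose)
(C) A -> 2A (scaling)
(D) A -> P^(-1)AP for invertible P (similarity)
B and D

Eigenvalues are preserved by:
1. Similarity transformations: A -> P^(-1)AP (same characteristic polynomial)
2. Transpose: A^T has the same eigenvalues as A

Eigenvalues are NOT preserved by:
- Adding identity: eigenvalues become 0+1, -2+1
- Scaling: eigenvalues become 0, -4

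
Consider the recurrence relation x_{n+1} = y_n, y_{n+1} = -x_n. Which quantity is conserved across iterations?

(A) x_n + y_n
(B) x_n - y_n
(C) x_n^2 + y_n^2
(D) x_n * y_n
C

For the recurrence x_{n+1} = y_n, y_{n+1} = -x_n:

x_{n+1}^2 + y_{n+1}^2 = y_n^2 + (-x_n)^2 = x_n^2 + y_n^2
The sum of squares is conserved (like energy in a harmonic oscillator).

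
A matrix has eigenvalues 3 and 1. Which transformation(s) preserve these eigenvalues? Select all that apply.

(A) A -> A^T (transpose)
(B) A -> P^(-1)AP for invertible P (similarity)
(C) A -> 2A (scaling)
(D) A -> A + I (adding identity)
A and B

Eigenvalues are preserved by:
1. Similarity transformations: A -> P^(-1)AP (same characteristic polynomial)
2. Transpose: A^T has the same eigenvalues as A

Eigenvalues are NOT preserved by:
- Adding identity: eigenvalues become 3+1, 1+1
- Scaling: eigenvalues become 6, 2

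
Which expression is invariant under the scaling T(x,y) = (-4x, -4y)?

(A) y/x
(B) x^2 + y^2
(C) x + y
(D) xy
A

Under the uniform scaling T(x,y) = (-4x, -4y):
Substitute the transformed coordinates into each option and compare with the original:
(A) y/x  ->  (-4y)/(-4x) = y/x   [equals y/x: invariant]
(B) x^2 + y^2  ->  (-4x)^2 + (-4y)^2 = 16x^2 + 16y^2   [differs from x^2 + y^2: not invariant]
(C) x + y  ->  (-4x) + (-4y) = -4x - 4y   [differs from x + y: not invariant]
(D) xy  ->  (-4x)(-4y) = 16xy   [differs from xy: not invariant]

Only option (A), y/x, is unchanged by the transformation.
The common factor -4 cancels in a ratio of coordinates, while sums, products and sums of squares pick up factors of -4 or 16.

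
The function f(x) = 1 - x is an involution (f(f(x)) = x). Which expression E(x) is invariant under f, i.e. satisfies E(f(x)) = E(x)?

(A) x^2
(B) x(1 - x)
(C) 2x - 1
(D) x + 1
B

Replace x by f(x) = 1 - x in each option and simplify. As a quick numerical cross-check, also compare E(5) with E(f(5)) = E(-4).

(A) x^2  ->  (1 - x)^2 = (x - 1)^2; check: E(5) = 25 but E(-4) = 16.   [not invariant]
(B) x(1 - x)  ->  (1 - x)(1 - (1 - x)), which simplifies back to x(1 - x); check: E(5) = -20, E(-4) = -20.   [invariant]
(C) 2x - 1  ->  2(1 - x) - 1 = 1 - 2x; check: E(5) = 9 but E(-4) = -9.   [not invariant]
(D) x + 1  ->  (1 - x) + 1 = 2 - x; check: E(5) = 6 but E(-4) = -3.   [not invariant]

Only (B) is unchanged. E is symmetric under swapping x with f(x) = 1 - x, which is exactly what an involution does.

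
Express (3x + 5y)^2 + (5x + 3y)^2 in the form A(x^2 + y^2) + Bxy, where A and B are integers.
34(x^2 + y^2) + 60xy

Expanding: (3x + 5y)^2 = 9x^2 + 30xy + 25y^2
(5x + 3y)^2 = 25x^2 + 30xy + 9y^2
Sum = (9+25)(x^2+y^2) + 60xy = 34(x^2 + y^2) + 60xy
This is symmetric in x and y.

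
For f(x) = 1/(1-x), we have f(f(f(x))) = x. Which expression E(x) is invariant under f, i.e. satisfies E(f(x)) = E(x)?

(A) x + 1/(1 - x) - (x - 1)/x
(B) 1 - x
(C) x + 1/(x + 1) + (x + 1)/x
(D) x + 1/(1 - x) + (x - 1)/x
D

Replace x by f(x) = 1/(1 - x) in each option and simplify. As a quick numerical cross-check, also compare E(4) with E(f(4)) = E(-1/3).

(A) x + 1/(1 - x) - (x - 1)/x  ->  (1/(1 - x)) + 1/(1 - (1/(1 - x))) - ((1/(1 - x)) - 1)/(1/(1 - x)) = (x^2(1 - x) - x + (x - 1)^2)/(x(x - 1)); check: E(4) = 35/12 but E(-1/3) = -43/12.   [not invariant]
(B) 1 - x  ->  1 - (1/(1 - x)) = x/(x - 1); check: E(4) = -3 but E(-1/3) = 4/3.   [not invariant]
(C) x + 1/(x + 1) + (x + 1)/x  ->  (1/(1 - x)) + 1/((1/(1 - x)) + 1) + ((1/(1 - x)) + 1)/(1/(1 - x)) = (-x^3 + 6x^2 - 11x + 7)/(x^2 - 3x + 2); check: E(4) = 109/20 but E(-1/3) = -5/6.   [not invariant]
(D) x + 1/(1 - x) + (x - 1)/x  ->  (1/(1 - x)) + 1/(1 - (1/(1 - x))) + ((1/(1 - x)) - 1)/(1/(1 - x)), which simplifies back to x + 1/(1 - x) + (x - 1)/x; check: E(4) = 53/12, E(-1/3) = 53/12.   [invariant]

Only (D) is unchanged. Indeed f(f(x)) = 1/(1 - 1/(1-x)) = (1-x)/(-x) = (x-1)/x, so E(x) = x + f(x) + f(f(x)) is the sum over the whole 3-cycle; applying f just permutes the three terms cyclically (x -> f(x) -> f(f(x)) -> x), leaving the sum unchanged.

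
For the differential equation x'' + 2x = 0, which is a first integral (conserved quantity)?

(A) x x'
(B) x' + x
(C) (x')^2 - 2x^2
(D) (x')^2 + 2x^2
D

A first integral I satisfies dI/dt = 0 along every solution. Differentiate each option and use the equation of motion:
(A) d/dt[x x'] = (x')^2 + x x'' = (x')^2 - 2x^2, not identically 0
(B) d/dt[x' + x] = x'' + x' = -2x + x', not identically 0
(C) d/dt[(x')^2 - 2x^2] = 2x'x'' - 4x x' = -8x x', not identically 0
(D) d/dt[(x')^2 + 2x^2] = 2x'x'' + 4x x' = 2x'(-2x) + 4x x' = 0

Only (D) has zero time-derivative. So the energy-like quantity (x')^2 + 2x^2 is the first integral.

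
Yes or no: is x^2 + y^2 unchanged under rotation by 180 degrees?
Yes

Applying rotation by 180 degrees: x' = x*cos(180 degrees) - y*sin(180 degrees) = -x, y' = x*sin(180 degrees) + y*cos(180 degrees) = -y

Substituting into x^2 + y^2:
(-x)^2 + (-y)^2
= x^2 + y^2

This equals the original expression x^2 + y^2, so it IS invariant.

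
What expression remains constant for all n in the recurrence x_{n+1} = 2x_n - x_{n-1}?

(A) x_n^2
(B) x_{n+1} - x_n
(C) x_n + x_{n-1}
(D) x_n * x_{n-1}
B

For the recurrence x_{n+1} = 2x_n - x_{n-1}:

If x_{n+1} = 2x_n - x_{n-1}, then:
x_{n+1} - x_n = x_n - x_{n-1}
The first difference is constant throughout the sequence.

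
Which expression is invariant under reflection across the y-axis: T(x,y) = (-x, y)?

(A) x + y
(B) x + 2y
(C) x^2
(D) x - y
C

The map is reflection across the y-axis: T(x,y) = (-x, y).
Substitute the transformed coordinates into each option and compare with the original:
(A) x + y  ->  (-x) + (y) = -x + y   [differs from x + y: not invariant]
(B) x + 2y  ->  (-x) + 2(y) = -x + 2y   [differs from x + 2y: not invariant]
(C) x^2  ->  (-x)^2 = x^2   [equals x^2: invariant]
(D) x - y  ->  (-x) - (y) = -x - y   [differs from x - y: not invariant]

Only option (C), x^2, is unchanged by the transformation.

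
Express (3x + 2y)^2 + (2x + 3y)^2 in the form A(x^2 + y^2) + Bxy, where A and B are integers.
13(x^2 + y^2) + 24xy

Expanding: (3x + 2y)^2 = 9x^2 + 12xy + 4y^2
(2x + 3y)^2 = 4x^2 + 12xy + 9y^2
Sum = (9+4)(x^2+y^2) + 24xy = 13(x^2 + y^2) + 24xy
This is symmetric in x and y.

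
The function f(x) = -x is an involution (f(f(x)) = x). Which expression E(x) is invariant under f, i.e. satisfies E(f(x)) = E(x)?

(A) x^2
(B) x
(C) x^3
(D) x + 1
A

Replace x by f(x) = -x in each option and simplify. As a quick numerical cross-check, also compare E(4) with E(f(4)) = E(-4).

(A) x^2  ->  (-x)^2, which simplifies back to x^2; check: E(4) = 16, E(-4) = 16.   [invariant]
(B) x  ->  (-x) = -x; check: E(4) = 4 but E(-4) = -4.   [not invariant]
(C) x^3  ->  (-x)^3 = -x^3; check: E(4) = 64 but E(-4) = -64.   [not invariant]
(D) x + 1  ->  (-x) + 1 = 1 - x; check: E(4) = 5 but E(-4) = -3.   [not invariant]

Only (A) is unchanged. E is symmetric under swapping x with f(x) = -x, which is exactly what an involution does.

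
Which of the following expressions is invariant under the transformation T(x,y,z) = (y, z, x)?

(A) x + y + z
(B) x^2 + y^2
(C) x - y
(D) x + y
A

Apply T(x,y,z) = (y, z, x) to each option, i.e. replace (x, y, z) by the transformed coordinates.
Substitute the transformed coordinates into each option and compare with the original:
(A) x + y + z  ->  (y) + (z) + (x) = x + y + z   [equals x + y + z: invariant]
(B) x^2 + y^2  ->  (y)^2 + (z)^2 = y^2 + z^2   [differs from x^2 + y^2: not invariant]
(C) x - y  ->  (y) - (z) = y - z   [differs from x - y: not invariant]
(D) x + y  ->  (y) + (z) = y + z   [differs from x + y: not invariant]

Only option (A), x + y + z, is unchanged by the transformation.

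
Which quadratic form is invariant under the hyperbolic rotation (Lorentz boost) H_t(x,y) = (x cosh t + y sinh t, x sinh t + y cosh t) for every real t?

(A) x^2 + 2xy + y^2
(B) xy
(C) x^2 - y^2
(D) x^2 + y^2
C

Write x' = x cosh t + y sinh t, y' = x sinh t + y cosh t and substitute into each option:
(A) x^2 + 2xy + y^2: (x' + y')^2 with x' + y' = (x + y)(cosh t + sinh t) = (x + y)e^t, so it becomes (x + y)^2 e^(2t)   [not invariant for t != 0]
(B) xy: (x cosh t + y sinh t)(x sinh t + y cosh t) = xy(cosh^2 t + sinh^2 t) + (x^2 + y^2) sinh t cosh t = xy cosh 2t + (x^2 + y^2)(sinh 2t)/2   [not invariant for t != 0]
(C) x^2 - y^2: (x cosh t + y sinh t)^2 - (x sinh t + y cosh t)^2 = x^2(cosh^2 t - sinh^2 t) + 2xy(cosh t sinh t - sinh t cosh t) + y^2(sinh^2 t - cosh^2 t) = x^2 - y^2   [invariant, using cosh^2 t - sinh^2 t = 1]
(D) x^2 + y^2: (x cosh t + y sinh t)^2 + (x sinh t + y cosh t)^2 = (x^2 + y^2)(cosh^2 t + sinh^2 t) + 4xy sinh t cosh t = (x^2 + y^2) cosh 2t + 2xy sinh 2t   [not invariant for t != 0]

Only (C) x^2 - y^2 is unchanged; it is the Minkowski form preserved by Lorentz boosts, just as x^2 + y^2 is preserved by ordinary rotations.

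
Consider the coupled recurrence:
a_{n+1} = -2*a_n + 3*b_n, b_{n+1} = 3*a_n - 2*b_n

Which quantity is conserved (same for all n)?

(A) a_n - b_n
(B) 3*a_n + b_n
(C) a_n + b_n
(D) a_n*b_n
C

Replace a_n by a_{n+1} = -2*a_n + 3*b_n and b_n by b_{n+1} = 3*a_n - 2*b_n in each option and simplify:
(A) a_n - b_n  ->  (-2*a_n + 3*b_n) - (3*a_n - 2*b_n) = -5*a_n + 5*b_n   [not conserved]
(B) 3*a_n + b_n  ->  3*(-2*a_n + 3*b_n) + (3*a_n - 2*b_n) = -3*a_n + 7*b_n   [not conserved]
(C) a_n + b_n  ->  (-2*a_n + 3*b_n) + (3*a_n - 2*b_n) = a_n + b_n   [conserved]
(D) a_n*b_n  ->  (-2*a_n + 3*b_n)*(3*a_n - 2*b_n) = -6*a_n^2 + 13*a_n*b_n - 6*b_n^2   [not conserved]

Only (C) a_n + b_n returns to itself after one step, so it is the conserved quantity.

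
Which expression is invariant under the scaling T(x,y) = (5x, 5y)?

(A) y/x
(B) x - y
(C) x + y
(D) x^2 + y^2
A

Under the uniform scaling T(x,y) = (5x, 5y):
Substitute the transformed coordinates into each option and compare with the original:
(A) y/x  ->  (5y)/(5x) = y/x   [equals y/x: invariant]
(B) x - y  ->  (5x) - (5y) = 5x - 5y   [differs from x - y: not invariant]
(C) x + y  ->  (5x) + (5y) = 5x + 5y   [differs from x + y: not invariant]
(D) x^2 + y^2  ->  (5x)^2 + (5y)^2 = 25x^2 + 25y^2   [differs from x^2 + y^2: not invariant]

Only option (A), y/x, is unchanged by the transformation.
The common factor 5 cancels in a ratio of coordinates, while sums, products and sums of squares pick up factors of 5 or 25.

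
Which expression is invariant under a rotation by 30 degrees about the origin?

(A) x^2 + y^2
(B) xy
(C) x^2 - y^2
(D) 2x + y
A

A rotation by 30 degrees sends (x, y) to (sqrt(3)x/2 - y/2, x/2 + sqrt(3)y/2).
Substitute the transformed coordinates into each option and compare with the original:
(A) x^2 + y^2  ->  (sqrt(3)x/2 - y/2)^2 + (x/2 + sqrt(3)y/2)^2 = x^2 + y^2   [equals x^2 + y^2: invariant]
(B) xy  ->  (sqrt(3)x/2 - y/2)(x/2 + sqrt(3)y/2) = sqrt(3)x^2/4 + xy/2 - sqrt(3)y^2/4   [differs from xy: not invariant]
(C) x^2 - y^2  ->  (sqrt(3)x/2 - y/2)^2 - (x/2 + sqrt(3)y/2)^2 = x^2/2 - sqrt(3)xy - y^2/2   [differs from x^2 - y^2: not invariant]
(D) 2x + y  ->  2(sqrt(3)x/2 - y/2) + (x/2 + sqrt(3)y/2) = x/2 + sqrt(3)x - y + sqrt(3)y/2   [differs from 2x + y: not invariant]

Only option (A), x^2 + y^2, is unchanged by the transformation.
Geometrically, x^2 + y^2 is the squared distance from the origin, which every rotation about the origin preserves.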